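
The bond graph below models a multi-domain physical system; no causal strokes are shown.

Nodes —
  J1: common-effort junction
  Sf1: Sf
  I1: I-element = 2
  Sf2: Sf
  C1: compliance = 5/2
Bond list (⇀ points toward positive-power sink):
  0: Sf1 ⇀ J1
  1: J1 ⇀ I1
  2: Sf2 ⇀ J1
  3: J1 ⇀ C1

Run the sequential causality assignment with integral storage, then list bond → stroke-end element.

#0 stroke→Sf1
#1 stroke→I1
#2 stroke→Sf2
#3 stroke→J1

b0 |Sf1  (Sf1: flow source, stroke at near end)
b2 |Sf2  (source Sf2 imposes f)
b1 |I1  (I1 integral (f out))
b3 |J1  (closing 0-jn rule on J1)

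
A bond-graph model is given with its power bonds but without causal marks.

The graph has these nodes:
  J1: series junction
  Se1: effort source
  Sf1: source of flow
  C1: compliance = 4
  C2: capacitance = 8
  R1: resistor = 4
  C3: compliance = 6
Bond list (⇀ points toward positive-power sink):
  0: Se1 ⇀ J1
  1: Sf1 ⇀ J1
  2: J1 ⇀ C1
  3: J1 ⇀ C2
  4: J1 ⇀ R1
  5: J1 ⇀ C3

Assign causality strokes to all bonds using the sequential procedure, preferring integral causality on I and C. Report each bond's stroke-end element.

b0 →J1  (Se1 fixes effort; stroke away)
b1 →Sf1  (Sf1 (Sf) sets flow on bond)
b2 →J1  (common-f at J1 fixed by 1)
b3 →J1  (J1 flow already set via bond 1)
b4 →J1  (J1: bond 1 brought flow, rest push out)
b5 →J1  (common-f at J1 fixed by 1)

bond 0 stroke→J1
bond 1 stroke→Sf1
bond 2 stroke→J1
bond 3 stroke→J1
bond 4 stroke→J1
bond 5 stroke→J1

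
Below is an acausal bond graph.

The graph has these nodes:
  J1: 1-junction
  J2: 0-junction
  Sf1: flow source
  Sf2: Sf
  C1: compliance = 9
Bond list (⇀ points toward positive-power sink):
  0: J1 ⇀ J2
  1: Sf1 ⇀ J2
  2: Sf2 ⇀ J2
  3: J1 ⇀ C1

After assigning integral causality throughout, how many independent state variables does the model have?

#1 |Sf1  (Sf1 (Sf) sets flow on bond)
#2 |Sf2  (Sf2 fixes flow; stroke at Sf2)
#0 |J2  (J2: last free bond brings effort in)
#3 |J1  (common-f at J1 fixed by 0)

1  (C1 all integral)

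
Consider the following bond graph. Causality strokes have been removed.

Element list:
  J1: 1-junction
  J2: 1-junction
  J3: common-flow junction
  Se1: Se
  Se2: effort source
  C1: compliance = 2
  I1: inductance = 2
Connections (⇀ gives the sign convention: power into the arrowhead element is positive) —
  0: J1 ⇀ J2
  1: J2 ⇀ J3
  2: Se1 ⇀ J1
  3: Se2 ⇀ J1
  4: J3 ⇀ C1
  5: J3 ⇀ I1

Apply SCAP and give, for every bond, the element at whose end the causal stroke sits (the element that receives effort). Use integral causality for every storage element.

β2 stroke→J1  (Se1 fixes effort; stroke away)
β3 stroke→J1  (Se2 (Se) sets effort on bond)
β0 stroke→J2  (only one flow-in slot at J1)
β1 stroke→J3  (closing 1-jn rule on J2)
β4 stroke→J3  (C1 integral (e out))
β5 stroke→I1  (only one flow-in slot at J3)

b0 stroke→J2
b1 stroke→J3
b2 stroke→J1
b3 stroke→J1
b4 stroke→J3
b5 stroke→I1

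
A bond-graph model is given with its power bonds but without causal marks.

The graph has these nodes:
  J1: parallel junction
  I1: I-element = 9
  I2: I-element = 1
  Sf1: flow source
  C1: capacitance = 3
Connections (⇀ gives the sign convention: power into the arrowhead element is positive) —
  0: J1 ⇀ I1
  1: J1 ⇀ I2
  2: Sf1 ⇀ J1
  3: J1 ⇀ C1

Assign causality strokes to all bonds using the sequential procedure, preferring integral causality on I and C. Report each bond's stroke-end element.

#2 stroke→Sf1  (source Sf1 imposes f)
#0 stroke→I1  (I1: I, integral causality)
#1 stroke→I2  (I2: I, integral causality)
#3 stroke→J1  (J1: last free bond brings effort in)

#0 →I1
#1 →I2
#2 →Sf1
#3 →J1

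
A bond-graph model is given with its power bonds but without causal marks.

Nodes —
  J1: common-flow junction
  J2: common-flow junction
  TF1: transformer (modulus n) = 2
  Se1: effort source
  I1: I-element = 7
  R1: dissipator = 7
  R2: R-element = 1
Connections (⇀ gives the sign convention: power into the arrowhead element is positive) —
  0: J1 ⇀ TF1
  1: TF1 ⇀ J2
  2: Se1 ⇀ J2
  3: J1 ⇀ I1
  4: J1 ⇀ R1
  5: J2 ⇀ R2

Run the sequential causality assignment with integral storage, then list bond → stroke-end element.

bond 2 |J2  (Se1 fixes effort; stroke away)
bond 3 |I1  (prefer integral on I1)
bond 0 |J1  (common-f at J1 fixed by 3)
bond 4 |J1  (J1 flow already set via bond 3)
bond 1 |TF1  (TF1 one-in-one-out from 0)
bond 5 |J2  (common-f at J2 fixed by 1)

#0 |J1
#1 |TF1
#2 |J2
#3 |I1
#4 |J1
#5 |J2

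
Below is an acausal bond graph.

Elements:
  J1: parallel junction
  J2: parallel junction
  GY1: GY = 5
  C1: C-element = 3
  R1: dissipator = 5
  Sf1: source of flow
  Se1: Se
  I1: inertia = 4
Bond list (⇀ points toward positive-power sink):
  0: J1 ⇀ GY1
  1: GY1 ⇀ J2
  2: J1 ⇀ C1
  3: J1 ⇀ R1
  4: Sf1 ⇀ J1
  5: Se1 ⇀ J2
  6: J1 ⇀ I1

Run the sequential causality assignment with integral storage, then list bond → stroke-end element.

b4 →Sf1  (Sf1 (Sf) sets flow on bond)
b5 →J2  (Se1 fixes effort; stroke away)
b1 →GY1  (J2: bond 5 brought effort, rest push out)
b0 →GY1  (GY GY1: same side as bond 1)
b2 →J1  (C1 outputs effort q/C1)
b3 →R1  (J1: bond 2 brought effort, rest push out)
b6 →I1  (common-e at J1 fixed by 2)

bond 0 →GY1
bond 1 →GY1
bond 2 →J1
bond 3 →R1
bond 4 →Sf1
bond 5 →J2
bond 6 →I1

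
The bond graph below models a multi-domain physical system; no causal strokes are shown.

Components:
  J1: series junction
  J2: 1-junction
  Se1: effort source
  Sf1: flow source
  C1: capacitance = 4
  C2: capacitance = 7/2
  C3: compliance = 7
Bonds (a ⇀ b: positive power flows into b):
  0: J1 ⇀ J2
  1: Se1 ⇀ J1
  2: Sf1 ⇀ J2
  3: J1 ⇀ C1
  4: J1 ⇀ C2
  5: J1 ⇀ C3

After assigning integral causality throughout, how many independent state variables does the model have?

3  (C1, C2, C3 all integral)

b1 |J1  (Se1: effort source, stroke at far end)
b2 |Sf1  (source Sf1 imposes f)
b0 |J2  (J2: bond 2 brought flow, rest push out)
b3 |J1  (common-f at J1 fixed by 0)
b4 |J1  (1-jn J1 has f-setter on 0)
b5 |J1  (common-f at J1 fixed by 0)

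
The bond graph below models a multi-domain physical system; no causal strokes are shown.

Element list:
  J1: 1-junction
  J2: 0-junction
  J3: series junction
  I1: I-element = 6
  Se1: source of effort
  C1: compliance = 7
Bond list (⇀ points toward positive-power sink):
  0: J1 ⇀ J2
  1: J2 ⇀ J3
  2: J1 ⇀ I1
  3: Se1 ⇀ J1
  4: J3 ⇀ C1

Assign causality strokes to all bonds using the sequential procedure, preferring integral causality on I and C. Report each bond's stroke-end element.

β0 stroke at J1
β1 stroke at J2
β2 stroke at I1
β3 stroke at J1
β4 stroke at J3

#3 stroke→J1  (source Se1 imposes e)
#2 stroke→I1  (I1 integral (f out))
#0 stroke→J1  (J1 flow already set via bond 2)
#1 stroke→J2  (J2 needs exactly one e-in)
#4 stroke→J3  (J3: bond 1 brought flow, rest push out)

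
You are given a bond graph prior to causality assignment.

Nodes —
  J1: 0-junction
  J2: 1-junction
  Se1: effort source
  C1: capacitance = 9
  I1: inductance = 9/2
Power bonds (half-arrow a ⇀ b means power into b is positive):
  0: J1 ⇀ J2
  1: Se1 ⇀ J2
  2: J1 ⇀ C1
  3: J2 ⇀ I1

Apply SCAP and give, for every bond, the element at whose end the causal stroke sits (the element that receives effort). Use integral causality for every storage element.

β0 →J2
β1 →J2
β2 →J1
β3 →I1

β1 stroke at J2  (Se1 fixes effort; stroke away)
β2 stroke at J1  (C1 integral (e out))
β0 stroke at J2  (common-e at J1 fixed by 2)
β3 stroke at I1  (only one flow-in slot at J2)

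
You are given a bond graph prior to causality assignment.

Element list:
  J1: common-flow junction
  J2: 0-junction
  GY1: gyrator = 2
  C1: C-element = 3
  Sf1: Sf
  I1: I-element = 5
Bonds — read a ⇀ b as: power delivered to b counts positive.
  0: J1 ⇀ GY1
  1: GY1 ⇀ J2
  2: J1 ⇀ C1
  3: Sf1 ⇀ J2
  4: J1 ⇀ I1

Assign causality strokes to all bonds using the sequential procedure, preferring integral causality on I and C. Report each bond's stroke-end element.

β0 stroke at J1
β1 stroke at J2
β2 stroke at J1
β3 stroke at Sf1
β4 stroke at I1

β3 |Sf1  (Sf1 fixes flow; stroke at Sf1)
β1 |J2  (closing 0-jn rule on J2)
β0 |J1  (through GY1, causality inverts; strokes same side of GY1)
β2 |J1  (C1 integral (e out))
β4 |I1  (J1 needs exactly one f-in)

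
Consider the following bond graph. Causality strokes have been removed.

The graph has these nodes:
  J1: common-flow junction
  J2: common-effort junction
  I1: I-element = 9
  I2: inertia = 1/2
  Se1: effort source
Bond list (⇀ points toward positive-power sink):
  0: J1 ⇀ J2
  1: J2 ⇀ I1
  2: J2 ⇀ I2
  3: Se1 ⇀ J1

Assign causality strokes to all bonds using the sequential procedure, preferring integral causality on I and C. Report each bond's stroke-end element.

#3 stroke at J1  (Se1: effort source, stroke at far end)
#0 stroke at J2  (only one flow-in slot at J1)
#1 stroke at I1  (J2 effort already set via bond 0)
#2 stroke at I2  (common-e at J2 fixed by 0)

#0 stroke→J2
#1 stroke→I1
#2 stroke→I2
#3 stroke→J1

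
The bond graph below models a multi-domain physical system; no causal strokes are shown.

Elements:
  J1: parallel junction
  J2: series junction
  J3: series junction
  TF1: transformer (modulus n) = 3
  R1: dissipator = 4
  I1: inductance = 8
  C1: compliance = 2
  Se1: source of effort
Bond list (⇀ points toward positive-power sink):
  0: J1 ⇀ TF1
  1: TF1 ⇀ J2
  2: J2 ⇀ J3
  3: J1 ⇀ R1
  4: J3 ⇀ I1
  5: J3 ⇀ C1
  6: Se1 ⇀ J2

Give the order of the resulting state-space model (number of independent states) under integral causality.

2  (C1, I1 all integral)

bond 6 stroke at J2  (Se1: effort source, stroke at far end)
bond 4 stroke at I1  (prefer integral on I1)
bond 2 stroke at J3  (J3 flow already set via bond 4)
bond 5 stroke at J3  (J3 flow already set via bond 4)
bond 1 stroke at J2  (common-f at J2 fixed by 2)
bond 0 stroke at TF1  (TF1 one-in-one-out from 1)
bond 3 stroke at J1  (only one effort-in slot at J1)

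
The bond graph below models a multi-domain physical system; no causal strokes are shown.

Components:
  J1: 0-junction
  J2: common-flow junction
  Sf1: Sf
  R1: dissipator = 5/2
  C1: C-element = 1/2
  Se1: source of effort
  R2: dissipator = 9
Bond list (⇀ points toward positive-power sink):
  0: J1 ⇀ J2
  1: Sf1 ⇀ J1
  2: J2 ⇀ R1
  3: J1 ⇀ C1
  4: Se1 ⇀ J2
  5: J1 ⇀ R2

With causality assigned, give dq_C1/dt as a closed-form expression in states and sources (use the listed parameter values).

dq_C1/dt = -2*E_Se1/5 + F_Sf1 - 46*q_C1/45

β1 stroke at Sf1  (Sf1 fixes flow; stroke at Sf1)
β4 stroke at J2  (Se1: effort source, stroke at far end)
β3 stroke at J1  (C1 outputs effort q/C1)
β0 stroke at J2  (0-jn J1 has e-setter on 3)
β5 stroke at R2  (0-jn J1 has e-setter on 3)
β2 stroke at R1  (closing 1-jn rule on J2)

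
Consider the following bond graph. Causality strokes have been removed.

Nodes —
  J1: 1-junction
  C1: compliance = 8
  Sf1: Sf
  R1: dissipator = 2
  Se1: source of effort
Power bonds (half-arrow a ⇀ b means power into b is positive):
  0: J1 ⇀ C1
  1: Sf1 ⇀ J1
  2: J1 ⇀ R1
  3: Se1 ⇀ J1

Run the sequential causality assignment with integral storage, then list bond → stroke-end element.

bond 1 stroke at Sf1  (Sf1 fixes flow; stroke at Sf1)
bond 3 stroke at J1  (Se1 (Se) sets effort on bond)
bond 0 stroke at J1  (common-f at J1 fixed by 1)
bond 2 stroke at J1  (J1: bond 1 brought flow, rest push out)

b0 stroke→J1
b1 stroke→Sf1
b2 stroke→J1
b3 stroke→J1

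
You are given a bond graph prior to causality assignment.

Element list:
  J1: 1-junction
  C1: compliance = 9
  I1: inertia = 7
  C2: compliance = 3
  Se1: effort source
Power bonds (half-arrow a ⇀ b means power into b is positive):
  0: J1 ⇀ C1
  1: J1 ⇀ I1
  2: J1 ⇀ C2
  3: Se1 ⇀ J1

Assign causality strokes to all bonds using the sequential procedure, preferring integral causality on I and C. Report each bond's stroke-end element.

#3 stroke→J1  (Se1 fixes effort; stroke away)
#0 stroke→J1  (C1 outputs effort q/C1)
#1 stroke→I1  (I1 outputs flow p/I1)
#2 stroke→J1  (common-f at J1 fixed by 1)

b0 stroke at J1
b1 stroke at I1
b2 stroke at J1
b3 stroke at J1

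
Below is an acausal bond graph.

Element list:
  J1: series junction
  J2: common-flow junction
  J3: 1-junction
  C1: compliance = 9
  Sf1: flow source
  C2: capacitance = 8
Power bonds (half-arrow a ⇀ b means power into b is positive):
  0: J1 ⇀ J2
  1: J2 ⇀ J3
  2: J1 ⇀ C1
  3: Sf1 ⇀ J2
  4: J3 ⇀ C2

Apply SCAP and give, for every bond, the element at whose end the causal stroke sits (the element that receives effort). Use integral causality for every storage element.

β3 →Sf1  (Sf1: flow source, stroke at near end)
β0 →J2  (1-jn J2 has f-setter on 3)
β1 →J2  (common-f at J2 fixed by 3)
β4 →J3  (1-jn J3 has f-setter on 1)
β2 →J1  (1-jn J1 has f-setter on 0)

bond 0 →J2
bond 1 →J2
bond 2 →J1
bond 3 →Sf1
bond 4 →J3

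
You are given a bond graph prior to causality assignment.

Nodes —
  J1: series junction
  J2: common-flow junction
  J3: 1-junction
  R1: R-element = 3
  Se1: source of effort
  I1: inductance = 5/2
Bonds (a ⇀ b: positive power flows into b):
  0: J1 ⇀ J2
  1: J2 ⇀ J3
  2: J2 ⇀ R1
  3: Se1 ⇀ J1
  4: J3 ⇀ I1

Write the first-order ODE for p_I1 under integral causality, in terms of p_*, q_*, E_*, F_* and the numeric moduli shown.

#3 |J1  (source Se1 imposes e)
#0 |J2  (only one flow-in slot at J1)
#4 |I1  (I1: I, integral causality)
#1 |J3  (J3: bond 4 brought flow, rest push out)
#2 |J2  (1-jn J2 has f-setter on 1)

dp_I1/dt = E_Se1 - 6*p_I1/5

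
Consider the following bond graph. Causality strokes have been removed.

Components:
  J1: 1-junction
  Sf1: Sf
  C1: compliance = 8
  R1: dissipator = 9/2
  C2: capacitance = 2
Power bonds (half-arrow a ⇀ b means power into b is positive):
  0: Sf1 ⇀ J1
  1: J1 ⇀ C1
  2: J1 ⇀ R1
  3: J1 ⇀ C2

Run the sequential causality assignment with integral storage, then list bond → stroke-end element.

b0 stroke at Sf1  (Sf1 fixes flow; stroke at Sf1)
b1 stroke at J1  (common-f at J1 fixed by 0)
b2 stroke at J1  (common-f at J1 fixed by 0)
b3 stroke at J1  (1-jn J1 has f-setter on 0)

β0 stroke→Sf1
β1 stroke→J1
β2 stroke→J1
β3 stroke→J1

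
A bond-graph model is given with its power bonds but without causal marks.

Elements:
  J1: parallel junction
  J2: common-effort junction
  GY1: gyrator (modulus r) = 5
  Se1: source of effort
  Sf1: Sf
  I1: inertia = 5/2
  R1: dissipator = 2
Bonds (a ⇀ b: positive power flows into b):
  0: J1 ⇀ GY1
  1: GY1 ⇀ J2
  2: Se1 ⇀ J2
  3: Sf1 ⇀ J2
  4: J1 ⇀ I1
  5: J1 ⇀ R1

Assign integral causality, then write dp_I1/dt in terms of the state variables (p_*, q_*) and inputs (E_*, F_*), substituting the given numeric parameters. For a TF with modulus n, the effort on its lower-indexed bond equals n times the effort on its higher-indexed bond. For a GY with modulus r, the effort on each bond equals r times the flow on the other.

dp_I1/dt = -2*E_Se1/5 - 4*p_I1/5

#2 |J2  (Se1: effort source, stroke at far end)
#3 |Sf1  (Sf1 (Sf) sets flow on bond)
#1 |GY1  (common-e at J2 fixed by 2)
#0 |GY1  (GY1: gyrator matches bond 1)
#4 |I1  (prefer integral on I1)
#5 |J1  (J1 needs exactly one e-in)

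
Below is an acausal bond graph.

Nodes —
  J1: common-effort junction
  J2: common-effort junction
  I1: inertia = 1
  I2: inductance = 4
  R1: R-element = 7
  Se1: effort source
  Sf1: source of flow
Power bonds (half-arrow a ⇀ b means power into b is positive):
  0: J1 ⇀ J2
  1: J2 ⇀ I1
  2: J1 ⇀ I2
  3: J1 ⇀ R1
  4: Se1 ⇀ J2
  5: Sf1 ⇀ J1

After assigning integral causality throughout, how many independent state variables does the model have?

2  (I1, I2 all integral)

bond 4 |J2  (Se1 fixes effort; stroke away)
bond 5 |Sf1  (Sf1 fixes flow; stroke at Sf1)
bond 0 |J1  (J2: bond 4 brought effort, rest push out)
bond 1 |I1  (common-e at J2 fixed by 4)
bond 2 |I2  (J1: bond 0 brought effort, rest push out)
bond 3 |R1  (0-jn J1 has e-setter on 0)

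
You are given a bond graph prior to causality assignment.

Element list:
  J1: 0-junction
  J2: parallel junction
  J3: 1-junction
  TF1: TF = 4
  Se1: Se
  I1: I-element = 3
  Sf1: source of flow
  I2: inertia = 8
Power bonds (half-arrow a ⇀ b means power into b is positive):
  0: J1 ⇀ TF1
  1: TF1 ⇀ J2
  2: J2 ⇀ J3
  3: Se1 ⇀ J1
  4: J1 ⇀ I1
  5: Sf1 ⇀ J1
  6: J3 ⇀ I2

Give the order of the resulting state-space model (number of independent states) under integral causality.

2  (I1, I2 all integral)

β3 |J1  (source Se1 imposes e)
β5 |Sf1  (Sf1 (Sf) sets flow on bond)
β0 |TF1  (J1 effort already set via bond 3)
β4 |I1  (common-e at J1 fixed by 3)
β1 |J2  (TF1: transformer flips bond 0)
β2 |J3  (0-jn J2 has e-setter on 1)
β6 |I2  (J3: last free bond brings flow in)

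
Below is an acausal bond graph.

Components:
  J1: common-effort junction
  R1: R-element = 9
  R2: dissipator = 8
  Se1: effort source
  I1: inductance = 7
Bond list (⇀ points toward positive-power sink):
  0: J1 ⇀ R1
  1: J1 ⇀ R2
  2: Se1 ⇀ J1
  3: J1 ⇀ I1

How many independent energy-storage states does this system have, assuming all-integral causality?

β2 →J1  (Se1 (Se) sets effort on bond)
β0 →R1  (common-e at J1 fixed by 2)
β1 →R2  (J1 effort already set via bond 2)
β3 →I1  (common-e at J1 fixed by 2)

1  (I1 all integral)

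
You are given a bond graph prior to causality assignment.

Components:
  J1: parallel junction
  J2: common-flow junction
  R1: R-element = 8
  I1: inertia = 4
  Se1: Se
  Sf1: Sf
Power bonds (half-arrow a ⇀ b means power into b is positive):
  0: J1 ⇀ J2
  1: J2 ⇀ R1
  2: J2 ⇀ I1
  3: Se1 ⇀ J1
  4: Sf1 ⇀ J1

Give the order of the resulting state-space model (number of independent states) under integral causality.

1  (I1 all integral)

#3 stroke→J1  (Se1: effort source, stroke at far end)
#4 stroke→Sf1  (Sf1 fixes flow; stroke at Sf1)
#0 stroke→J2  (J1 effort already set via bond 3)
#2 stroke→I1  (prefer integral on I1)
#1 stroke→J2  (common-f at J2 fixed by 2)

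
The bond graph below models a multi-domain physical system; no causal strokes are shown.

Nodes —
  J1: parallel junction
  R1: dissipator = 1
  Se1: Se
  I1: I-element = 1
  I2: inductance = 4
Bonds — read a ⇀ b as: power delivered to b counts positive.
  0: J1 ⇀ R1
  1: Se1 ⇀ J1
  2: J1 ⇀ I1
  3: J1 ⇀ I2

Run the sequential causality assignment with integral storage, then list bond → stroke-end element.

β1 stroke at J1  (Se1: effort source, stroke at far end)
β0 stroke at R1  (J1 effort already set via bond 1)
β2 stroke at I1  (0-jn J1 has e-setter on 1)
β3 stroke at I2  (J1: bond 1 brought effort, rest push out)

bond 0 |R1
bond 1 |J1
bond 2 |I1
bond 3 |I2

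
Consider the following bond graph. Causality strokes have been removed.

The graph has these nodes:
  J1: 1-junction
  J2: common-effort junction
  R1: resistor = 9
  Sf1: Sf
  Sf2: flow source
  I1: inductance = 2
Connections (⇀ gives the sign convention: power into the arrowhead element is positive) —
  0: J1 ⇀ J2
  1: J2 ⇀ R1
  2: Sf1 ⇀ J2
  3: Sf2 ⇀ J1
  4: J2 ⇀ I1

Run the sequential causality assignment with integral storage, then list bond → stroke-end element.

b0 stroke at J1
b1 stroke at J2
b2 stroke at Sf1
b3 stroke at Sf2
b4 stroke at I1

#2 stroke→Sf1  (Sf1: flow source, stroke at near end)
#3 stroke→Sf2  (Sf2 fixes flow; stroke at Sf2)
#0 stroke→J1  (J1 flow already set via bond 3)
#4 stroke→I1  (prefer integral on I1)
#1 stroke→J2  (J2 needs exactly one e-in)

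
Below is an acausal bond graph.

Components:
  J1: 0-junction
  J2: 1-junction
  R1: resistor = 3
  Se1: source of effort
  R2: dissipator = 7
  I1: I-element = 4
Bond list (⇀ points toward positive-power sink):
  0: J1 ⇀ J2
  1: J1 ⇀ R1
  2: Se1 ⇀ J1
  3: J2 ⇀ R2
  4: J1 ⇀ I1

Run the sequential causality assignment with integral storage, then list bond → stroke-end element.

β2 stroke at J1  (Se1 (Se) sets effort on bond)
β0 stroke at J2  (0-jn J1 has e-setter on 2)
β1 stroke at R1  (J1: bond 2 brought effort, rest push out)
β4 stroke at I1  (J1: bond 2 brought effort, rest push out)
β3 stroke at R2  (J2 needs exactly one f-in)

bond 0 stroke at J2
bond 1 stroke at R1
bond 2 stroke at J1
bond 3 stroke at R2
bond 4 stroke at I1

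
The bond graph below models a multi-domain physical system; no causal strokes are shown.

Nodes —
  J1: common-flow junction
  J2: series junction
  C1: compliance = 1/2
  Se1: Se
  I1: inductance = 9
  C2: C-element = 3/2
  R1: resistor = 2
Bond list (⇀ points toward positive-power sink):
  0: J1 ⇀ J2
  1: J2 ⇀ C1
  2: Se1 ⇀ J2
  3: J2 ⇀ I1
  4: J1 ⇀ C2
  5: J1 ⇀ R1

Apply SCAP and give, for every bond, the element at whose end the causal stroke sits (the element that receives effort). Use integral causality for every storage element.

β0 stroke at J2
β1 stroke at J2
β2 stroke at J2
β3 stroke at I1
β4 stroke at J1
β5 stroke at J1

b2 →J2  (Se1 (Se) sets effort on bond)
b1 →J2  (C1: C, integral causality)
b3 →I1  (prefer integral on I1)
b0 →J2  (J2: bond 3 brought flow, rest push out)
b4 →J1  (1-jn J1 has f-setter on 0)
b5 →J1  (common-f at J1 fixed by 0)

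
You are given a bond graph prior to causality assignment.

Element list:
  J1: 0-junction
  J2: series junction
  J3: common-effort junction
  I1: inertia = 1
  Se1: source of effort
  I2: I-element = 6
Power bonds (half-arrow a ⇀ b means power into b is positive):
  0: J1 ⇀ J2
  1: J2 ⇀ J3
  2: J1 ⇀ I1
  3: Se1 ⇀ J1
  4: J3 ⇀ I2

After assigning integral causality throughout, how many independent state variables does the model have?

2  (I1, I2 all integral)

β3 stroke at J1  (Se1 (Se) sets effort on bond)
β0 stroke at J2  (J1 effort already set via bond 3)
β2 stroke at I1  (0-jn J1 has e-setter on 3)
β1 stroke at J3  (J2 needs exactly one f-in)
β4 stroke at I2  (J3: bond 1 brought effort, rest push out)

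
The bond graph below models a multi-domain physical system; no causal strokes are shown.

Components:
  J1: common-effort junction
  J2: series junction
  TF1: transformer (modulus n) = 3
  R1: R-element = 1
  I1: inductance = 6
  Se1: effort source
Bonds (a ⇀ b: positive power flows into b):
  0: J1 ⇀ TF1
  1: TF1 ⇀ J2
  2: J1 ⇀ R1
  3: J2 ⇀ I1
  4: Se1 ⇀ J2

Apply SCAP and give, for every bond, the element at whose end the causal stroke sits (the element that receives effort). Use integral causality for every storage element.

bond 4 →J2  (source Se1 imposes e)
bond 3 →I1  (I1 integral (f out))
bond 1 →J2  (J2 flow already set via bond 3)
bond 0 →TF1  (TF1 one-in-one-out from 1)
bond 2 →J1  (only one effort-in slot at J1)

#0 stroke at TF1
#1 stroke at J2
#2 stroke at J1
#3 stroke at I1
#4 stroke at J2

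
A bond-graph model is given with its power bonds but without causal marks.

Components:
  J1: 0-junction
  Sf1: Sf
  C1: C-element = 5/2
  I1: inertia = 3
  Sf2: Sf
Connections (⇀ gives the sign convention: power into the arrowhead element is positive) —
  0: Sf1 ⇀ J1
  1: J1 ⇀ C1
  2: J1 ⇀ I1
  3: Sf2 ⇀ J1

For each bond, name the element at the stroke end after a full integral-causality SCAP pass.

b0 stroke at Sf1  (source Sf1 imposes f)
b3 stroke at Sf2  (source Sf2 imposes f)
b1 stroke at J1  (C1: C, integral causality)
b2 stroke at I1  (J1: bond 1 brought effort, rest push out)

#0 stroke at Sf1
#1 stroke at J1
#2 stroke at I1
#3 stroke at Sf2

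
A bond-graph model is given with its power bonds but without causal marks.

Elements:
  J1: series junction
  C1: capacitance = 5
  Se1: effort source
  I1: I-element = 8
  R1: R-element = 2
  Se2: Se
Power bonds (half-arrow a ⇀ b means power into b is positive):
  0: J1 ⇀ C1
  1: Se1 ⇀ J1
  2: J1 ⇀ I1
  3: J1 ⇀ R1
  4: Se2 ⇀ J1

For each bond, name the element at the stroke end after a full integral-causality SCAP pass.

bond 1 stroke at J1  (Se1: effort source, stroke at far end)
bond 4 stroke at J1  (source Se2 imposes e)
bond 0 stroke at J1  (C1 integral (e out))
bond 2 stroke at I1  (prefer integral on I1)
bond 3 stroke at J1  (1-jn J1 has f-setter on 2)

#0 stroke at J1
#1 stroke at J1
#2 stroke at I1
#3 stroke at J1
#4 stroke at J1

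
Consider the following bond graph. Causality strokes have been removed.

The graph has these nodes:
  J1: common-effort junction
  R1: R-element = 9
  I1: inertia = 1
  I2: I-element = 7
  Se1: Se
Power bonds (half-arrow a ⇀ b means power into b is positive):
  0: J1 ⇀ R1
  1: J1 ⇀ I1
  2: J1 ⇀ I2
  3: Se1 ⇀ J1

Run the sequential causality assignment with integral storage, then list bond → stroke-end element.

β0 |R1
β1 |I1
β2 |I2
β3 |J1

β3 |J1  (Se1: effort source, stroke at far end)
β0 |R1  (J1: bond 3 brought effort, rest push out)
β1 |I1  (J1 effort already set via bond 3)
β2 |I2  (J1: bond 3 brought effort, rest push out)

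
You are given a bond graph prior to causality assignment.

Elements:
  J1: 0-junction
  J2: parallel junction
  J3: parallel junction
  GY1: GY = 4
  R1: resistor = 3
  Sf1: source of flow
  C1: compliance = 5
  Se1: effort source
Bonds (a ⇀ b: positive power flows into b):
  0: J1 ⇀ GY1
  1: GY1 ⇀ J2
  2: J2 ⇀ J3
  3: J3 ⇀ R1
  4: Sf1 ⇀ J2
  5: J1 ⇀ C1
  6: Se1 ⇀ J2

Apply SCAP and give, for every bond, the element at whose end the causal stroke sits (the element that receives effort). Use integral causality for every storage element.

b4 →Sf1  (Sf1 fixes flow; stroke at Sf1)
b6 →J2  (source Se1 imposes e)
b1 →GY1  (common-e at J2 fixed by 6)
b2 →J3  (J2: bond 6 brought effort, rest push out)
b3 →R1  (J3 effort already set via bond 2)
b0 →GY1  (GY1 both-in/both-out from 1)
b5 →J1  (J1 needs exactly one e-in)

#0 |GY1
#1 |GY1
#2 |J3
#3 |R1
#4 |Sf1
#5 |J1
#6 |J2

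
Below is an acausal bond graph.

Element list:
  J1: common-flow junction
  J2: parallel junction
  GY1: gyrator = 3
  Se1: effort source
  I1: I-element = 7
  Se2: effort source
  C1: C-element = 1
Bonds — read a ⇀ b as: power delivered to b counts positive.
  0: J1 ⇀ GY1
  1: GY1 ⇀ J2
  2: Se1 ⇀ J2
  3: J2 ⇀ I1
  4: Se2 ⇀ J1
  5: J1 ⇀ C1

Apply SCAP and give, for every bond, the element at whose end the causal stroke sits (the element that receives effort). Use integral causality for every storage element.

bond 0 stroke at GY1
bond 1 stroke at GY1
bond 2 stroke at J2
bond 3 stroke at I1
bond 4 stroke at J1
bond 5 stroke at J1

#2 stroke at J2  (Se1 fixes effort; stroke away)
#4 stroke at J1  (Se2 (Se) sets effort on bond)
#1 stroke at GY1  (common-e at J2 fixed by 2)
#3 stroke at I1  (0-jn J2 has e-setter on 2)
#0 stroke at GY1  (GY1 both-in/both-out from 1)
#5 stroke at J1  (J1: bond 0 brought flow, rest push out)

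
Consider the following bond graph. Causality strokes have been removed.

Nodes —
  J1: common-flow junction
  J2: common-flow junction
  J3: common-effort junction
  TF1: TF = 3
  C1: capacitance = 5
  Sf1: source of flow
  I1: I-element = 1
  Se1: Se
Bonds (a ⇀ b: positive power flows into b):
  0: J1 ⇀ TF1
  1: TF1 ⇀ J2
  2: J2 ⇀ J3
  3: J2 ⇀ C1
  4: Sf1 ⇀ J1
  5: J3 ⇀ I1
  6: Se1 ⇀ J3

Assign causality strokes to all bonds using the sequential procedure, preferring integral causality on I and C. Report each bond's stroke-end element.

β4 |Sf1  (source Sf1 imposes f)
β6 |J3  (Se1 fixes effort; stroke away)
β0 |J1  (J1: bond 4 brought flow, rest push out)
β2 |J2  (common-e at J3 fixed by 6)
β5 |I1  (J3 effort already set via bond 6)
β1 |TF1  (TF TF1: opposite of bond 0)
β3 |J2  (J2: bond 1 brought flow, rest push out)

β0 →J1
β1 →TF1
β2 →J2
β3 →J2
β4 →Sf1
β5 →I1
β6 →J3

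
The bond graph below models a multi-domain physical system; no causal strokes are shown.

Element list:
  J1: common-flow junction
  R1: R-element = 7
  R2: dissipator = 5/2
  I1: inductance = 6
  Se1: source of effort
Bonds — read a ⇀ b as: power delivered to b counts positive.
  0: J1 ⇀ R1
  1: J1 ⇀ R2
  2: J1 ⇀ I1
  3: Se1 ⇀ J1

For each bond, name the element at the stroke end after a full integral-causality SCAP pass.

bond 3 →J1  (Se1: effort source, stroke at far end)
bond 2 →I1  (I1: I, integral causality)
bond 0 →J1  (J1 flow already set via bond 2)
bond 1 →J1  (J1 flow already set via bond 2)

b0 |J1
b1 |J1
b2 |I1
b3 |J1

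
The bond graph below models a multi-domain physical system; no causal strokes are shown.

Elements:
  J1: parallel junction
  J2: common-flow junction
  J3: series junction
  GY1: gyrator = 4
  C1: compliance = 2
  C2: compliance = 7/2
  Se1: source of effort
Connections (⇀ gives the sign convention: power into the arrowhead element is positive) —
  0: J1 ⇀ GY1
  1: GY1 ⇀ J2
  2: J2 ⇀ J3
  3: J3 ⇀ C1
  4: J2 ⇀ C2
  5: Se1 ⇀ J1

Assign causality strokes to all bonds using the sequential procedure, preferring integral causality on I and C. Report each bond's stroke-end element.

#5 |J1  (Se1: effort source, stroke at far end)
#0 |GY1  (0-jn J1 has e-setter on 5)
#1 |GY1  (through GY1, causality inverts; strokes same side of GY1)
#2 |J2  (common-f at J2 fixed by 1)
#4 |J2  (common-f at J2 fixed by 1)
#3 |J3  (1-jn J3 has f-setter on 2)

β0 stroke→GY1
β1 stroke→GY1
β2 stroke→J2
β3 stroke→J3
β4 stroke→J2
β5 stroke→J1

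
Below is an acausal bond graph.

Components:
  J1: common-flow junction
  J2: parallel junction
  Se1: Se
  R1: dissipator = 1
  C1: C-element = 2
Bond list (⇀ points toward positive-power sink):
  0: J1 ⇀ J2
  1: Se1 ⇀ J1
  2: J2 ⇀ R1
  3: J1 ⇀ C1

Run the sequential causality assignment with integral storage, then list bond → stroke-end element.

b0 |J2
b1 |J1
b2 |R1
b3 |J1

β1 stroke→J1  (source Se1 imposes e)
β3 stroke→J1  (C1: C, integral causality)
β0 stroke→J2  (only one flow-in slot at J1)
β2 stroke→R1  (common-e at J2 fixed by 0)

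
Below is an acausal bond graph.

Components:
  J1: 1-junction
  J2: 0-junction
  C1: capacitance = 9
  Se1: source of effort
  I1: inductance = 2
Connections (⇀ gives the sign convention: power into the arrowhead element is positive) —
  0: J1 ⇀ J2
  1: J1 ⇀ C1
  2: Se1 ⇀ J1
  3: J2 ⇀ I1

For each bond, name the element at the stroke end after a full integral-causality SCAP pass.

bond 0 →J2
bond 1 →J1
bond 2 →J1
bond 3 →I1

#2 |J1  (Se1 fixes effort; stroke away)
#1 |J1  (C1 outputs effort q/C1)
#0 |J2  (closing 1-jn rule on J1)
#3 |I1  (0-jn J2 has e-setter on 0)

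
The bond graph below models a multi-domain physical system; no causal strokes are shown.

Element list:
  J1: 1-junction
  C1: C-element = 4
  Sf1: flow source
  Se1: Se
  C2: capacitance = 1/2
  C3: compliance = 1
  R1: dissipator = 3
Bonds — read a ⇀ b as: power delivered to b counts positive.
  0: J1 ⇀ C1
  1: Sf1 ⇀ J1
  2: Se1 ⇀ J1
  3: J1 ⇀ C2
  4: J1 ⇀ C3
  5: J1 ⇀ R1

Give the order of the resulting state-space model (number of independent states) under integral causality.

#1 stroke at Sf1  (Sf1 (Sf) sets flow on bond)
#2 stroke at J1  (source Se1 imposes e)
#0 stroke at J1  (J1: bond 1 brought flow, rest push out)
#3 stroke at J1  (1-jn J1 has f-setter on 1)
#4 stroke at J1  (common-f at J1 fixed by 1)
#5 stroke at J1  (1-jn J1 has f-setter on 1)

3  (C1, C2, C3 all integral)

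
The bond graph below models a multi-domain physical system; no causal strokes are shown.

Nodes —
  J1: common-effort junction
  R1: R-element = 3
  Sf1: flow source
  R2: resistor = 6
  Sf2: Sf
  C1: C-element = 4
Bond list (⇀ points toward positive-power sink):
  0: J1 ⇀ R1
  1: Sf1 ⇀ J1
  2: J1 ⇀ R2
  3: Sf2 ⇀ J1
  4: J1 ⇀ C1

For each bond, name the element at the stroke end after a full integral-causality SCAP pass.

#0 |R1
#1 |Sf1
#2 |R2
#3 |Sf2
#4 |J1

β1 →Sf1  (Sf1: flow source, stroke at near end)
β3 →Sf2  (Sf2 (Sf) sets flow on bond)
β4 →J1  (C1 outputs effort q/C1)
β0 →R1  (J1: bond 4 brought effort, rest push out)
β2 →R2  (0-jn J1 has e-setter on 4)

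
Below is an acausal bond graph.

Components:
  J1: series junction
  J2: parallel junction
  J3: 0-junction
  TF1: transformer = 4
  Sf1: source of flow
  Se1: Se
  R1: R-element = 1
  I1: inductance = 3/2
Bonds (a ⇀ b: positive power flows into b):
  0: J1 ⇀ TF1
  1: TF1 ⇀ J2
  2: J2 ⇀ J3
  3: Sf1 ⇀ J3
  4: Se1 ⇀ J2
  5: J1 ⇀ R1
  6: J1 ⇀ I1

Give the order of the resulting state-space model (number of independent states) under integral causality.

1  (I1 all integral)

b3 →Sf1  (source Sf1 imposes f)
b4 →J2  (Se1 fixes effort; stroke away)
b1 →TF1  (0-jn J2 has e-setter on 4)
b2 →J3  (J2: bond 4 brought effort, rest push out)
b0 →J1  (TF1 one-in-one-out from 1)
b6 →I1  (I1 integral (f out))
b5 →J1  (common-f at J1 fixed by 6)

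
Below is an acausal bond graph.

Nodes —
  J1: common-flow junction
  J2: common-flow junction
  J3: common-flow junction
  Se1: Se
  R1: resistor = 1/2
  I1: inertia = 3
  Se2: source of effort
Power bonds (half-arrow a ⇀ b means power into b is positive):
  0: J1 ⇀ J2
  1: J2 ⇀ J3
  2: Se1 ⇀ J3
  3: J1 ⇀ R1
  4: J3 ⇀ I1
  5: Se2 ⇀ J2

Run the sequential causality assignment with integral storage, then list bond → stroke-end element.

β0 →J2
β1 →J3
β2 →J3
β3 →J1
β4 →I1
β5 →J2

bond 2 →J3  (source Se1 imposes e)
bond 5 →J2  (source Se2 imposes e)
bond 4 →I1  (prefer integral on I1)
bond 1 →J3  (J3: bond 4 brought flow, rest push out)
bond 0 →J2  (1-jn J2 has f-setter on 1)
bond 3 →J1  (J1 flow already set via bond 0)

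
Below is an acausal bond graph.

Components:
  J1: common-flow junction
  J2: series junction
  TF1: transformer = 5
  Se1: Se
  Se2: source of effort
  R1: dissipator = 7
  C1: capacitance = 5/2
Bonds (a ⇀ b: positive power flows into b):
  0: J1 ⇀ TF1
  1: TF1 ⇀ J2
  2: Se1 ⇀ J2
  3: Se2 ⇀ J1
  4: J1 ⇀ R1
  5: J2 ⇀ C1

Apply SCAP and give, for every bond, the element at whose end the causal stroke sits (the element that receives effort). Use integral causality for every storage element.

#0 →J1
#1 →TF1
#2 →J2
#3 →J1
#4 →R1
#5 →J2

b2 →J2  (source Se1 imposes e)
b3 →J1  (Se2 (Se) sets effort on bond)
b5 →J2  (C1 integral (e out))
b1 →TF1  (J2: last free bond brings flow in)
b0 →J1  (TF TF1: opposite of bond 1)
b4 →R1  (closing 1-jn rule on J1)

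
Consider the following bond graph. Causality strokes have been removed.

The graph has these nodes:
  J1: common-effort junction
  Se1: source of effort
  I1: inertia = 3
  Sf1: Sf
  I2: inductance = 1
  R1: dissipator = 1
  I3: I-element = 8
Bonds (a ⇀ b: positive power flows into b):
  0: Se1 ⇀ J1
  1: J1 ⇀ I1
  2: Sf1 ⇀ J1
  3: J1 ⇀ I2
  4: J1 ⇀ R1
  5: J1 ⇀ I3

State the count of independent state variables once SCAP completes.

3  (I1, I2, I3 all integral)

bond 0 →J1  (Se1 fixes effort; stroke away)
bond 2 →Sf1  (Sf1 fixes flow; stroke at Sf1)
bond 1 →I1  (J1: bond 0 brought effort, rest push out)
bond 3 →I2  (common-e at J1 fixed by 0)
bond 4 →R1  (J1 effort already set via bond 0)
bond 5 →I3  (common-e at J1 fixed by 0)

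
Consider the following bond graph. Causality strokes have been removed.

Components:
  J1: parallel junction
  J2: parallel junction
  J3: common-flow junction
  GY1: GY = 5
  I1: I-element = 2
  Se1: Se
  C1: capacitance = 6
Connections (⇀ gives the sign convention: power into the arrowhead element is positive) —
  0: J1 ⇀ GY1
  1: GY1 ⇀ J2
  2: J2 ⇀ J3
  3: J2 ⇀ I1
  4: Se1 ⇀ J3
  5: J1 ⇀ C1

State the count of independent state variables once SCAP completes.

2  (C1, I1 all integral)

bond 4 →J3  (source Se1 imposes e)
bond 2 →J2  (closing 1-jn rule on J3)
bond 1 →GY1  (J2: bond 2 brought effort, rest push out)
bond 3 →I1  (J2: bond 2 brought effort, rest push out)
bond 0 →GY1  (GY1: gyrator matches bond 1)
bond 5 →J1  (closing 0-jn rule on J1)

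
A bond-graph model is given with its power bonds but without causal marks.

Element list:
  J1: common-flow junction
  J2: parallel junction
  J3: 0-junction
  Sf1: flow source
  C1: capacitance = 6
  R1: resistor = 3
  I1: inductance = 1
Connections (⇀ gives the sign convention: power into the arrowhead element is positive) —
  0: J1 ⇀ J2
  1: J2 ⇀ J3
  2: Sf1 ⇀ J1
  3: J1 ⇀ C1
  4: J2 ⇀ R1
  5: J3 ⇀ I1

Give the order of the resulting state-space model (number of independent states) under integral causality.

#2 stroke at Sf1  (Sf1: flow source, stroke at near end)
#0 stroke at J1  (J1: bond 2 brought flow, rest push out)
#3 stroke at J1  (1-jn J1 has f-setter on 2)
#5 stroke at I1  (prefer integral on I1)
#1 stroke at J3  (closing 0-jn rule on J3)
#4 stroke at J2  (J2 needs exactly one e-in)

2  (C1, I1 all integral)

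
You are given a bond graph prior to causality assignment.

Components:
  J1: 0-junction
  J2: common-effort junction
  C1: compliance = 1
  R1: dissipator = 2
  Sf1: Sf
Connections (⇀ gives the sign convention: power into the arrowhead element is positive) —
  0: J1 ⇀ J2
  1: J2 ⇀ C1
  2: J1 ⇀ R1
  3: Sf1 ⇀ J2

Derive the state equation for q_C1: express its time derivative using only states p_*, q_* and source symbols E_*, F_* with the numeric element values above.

bond 3 →Sf1  (Sf1 fixes flow; stroke at Sf1)
bond 1 →J2  (C1 outputs effort q/C1)
bond 0 →J1  (common-e at J2 fixed by 1)
bond 2 →R1  (0-jn J1 has e-setter on 0)

dq_C1/dt = F_Sf1 - q_C1/2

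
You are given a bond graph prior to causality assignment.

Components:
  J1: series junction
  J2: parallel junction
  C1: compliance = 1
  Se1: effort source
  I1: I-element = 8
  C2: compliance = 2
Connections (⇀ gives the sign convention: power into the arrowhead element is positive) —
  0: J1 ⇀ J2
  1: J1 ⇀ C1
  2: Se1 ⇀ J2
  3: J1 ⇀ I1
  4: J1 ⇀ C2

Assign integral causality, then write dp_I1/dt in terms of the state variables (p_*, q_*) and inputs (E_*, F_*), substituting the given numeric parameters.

dp_I1/dt = -E_Se1 - q_C1 - q_C2/2

#2 |J2  (Se1: effort source, stroke at far end)
#0 |J1  (J2 effort already set via bond 2)
#1 |J1  (prefer integral on C1)
#3 |I1  (prefer integral on I1)
#4 |J1  (J1 flow already set via bond 3)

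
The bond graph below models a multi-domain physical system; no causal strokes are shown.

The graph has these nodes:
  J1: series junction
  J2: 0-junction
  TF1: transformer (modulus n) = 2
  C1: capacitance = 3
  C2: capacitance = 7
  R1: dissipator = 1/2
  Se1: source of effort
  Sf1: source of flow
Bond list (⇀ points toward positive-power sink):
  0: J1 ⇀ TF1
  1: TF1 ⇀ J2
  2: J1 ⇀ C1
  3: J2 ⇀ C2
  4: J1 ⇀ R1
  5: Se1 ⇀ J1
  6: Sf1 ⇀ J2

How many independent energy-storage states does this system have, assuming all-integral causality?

#5 |J1  (Se1 (Se) sets effort on bond)
#6 |Sf1  (Sf1: flow source, stroke at near end)
#2 |J1  (C1 integral (e out))
#3 |J2  (prefer integral on C2)
#1 |TF1  (J2 effort already set via bond 3)
#0 |J1  (TF1 one-in-one-out from 1)
#4 |R1  (only one flow-in slot at J1)

2  (C1, C2 all integral)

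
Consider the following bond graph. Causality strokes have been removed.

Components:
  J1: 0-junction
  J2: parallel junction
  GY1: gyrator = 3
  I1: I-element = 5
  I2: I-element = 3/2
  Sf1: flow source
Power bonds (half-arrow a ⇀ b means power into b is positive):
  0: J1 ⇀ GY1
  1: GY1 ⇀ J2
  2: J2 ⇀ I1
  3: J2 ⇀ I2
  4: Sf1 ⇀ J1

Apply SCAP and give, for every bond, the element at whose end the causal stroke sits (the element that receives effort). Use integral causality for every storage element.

bond 0 →J1
bond 1 →J2
bond 2 →I1
bond 3 →I2
bond 4 →Sf1

#4 →Sf1  (Sf1 (Sf) sets flow on bond)
#0 →J1  (closing 0-jn rule on J1)
#1 →J2  (GY GY1: same side as bond 0)
#2 →I1  (common-e at J2 fixed by 1)
#3 →I2  (J2: bond 1 brought effort, rest push out)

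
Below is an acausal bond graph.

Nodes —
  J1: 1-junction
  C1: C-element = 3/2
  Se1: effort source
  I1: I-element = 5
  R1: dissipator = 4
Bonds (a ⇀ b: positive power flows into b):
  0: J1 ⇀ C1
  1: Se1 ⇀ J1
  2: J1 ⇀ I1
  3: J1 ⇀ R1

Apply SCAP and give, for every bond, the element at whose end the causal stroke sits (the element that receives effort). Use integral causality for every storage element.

#1 →J1  (Se1: effort source, stroke at far end)
#0 →J1  (prefer integral on C1)
#2 →I1  (I1 integral (f out))
#3 →J1  (J1: bond 2 brought flow, rest push out)

β0 stroke at J1
β1 stroke at J1
β2 stroke at I1
β3 stroke at J1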